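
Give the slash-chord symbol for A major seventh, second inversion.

Amaj7/E

Second inversion of A major seventh has the fifth (E) in the bass. As a slash chord: Amaj7/E.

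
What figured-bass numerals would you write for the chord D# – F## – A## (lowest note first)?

The notes D#, F##, A## stack in thirds as D#–F##–A## — a D# augmented triad. The bass D# is the root, so this is root position: figured 5/3.

5/3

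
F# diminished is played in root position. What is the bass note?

F# diminished is F#–A–C. Root position places the root in the bass: F#.

F#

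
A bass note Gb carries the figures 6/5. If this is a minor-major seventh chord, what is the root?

The figures 6/5 mean the third of the chord is in the bass. If Gb is the third of a minor-major seventh chord, the root is Eb (chord tones Eb–Gb–Bb–D).

Eb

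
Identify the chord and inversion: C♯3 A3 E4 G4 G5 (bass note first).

A dominant seventh, first inversion

Reducing to letter names: C#, A, E, G. These stack in thirds as A–C#–E–G — an A dominant seventh chord.
The lowest note is C#, the third of the chord, so this is first inversion (figured bass 6/5).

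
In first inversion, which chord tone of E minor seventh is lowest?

The third of E minor seventh (E–G–B–D) is G; that is the bass in first inversion.

G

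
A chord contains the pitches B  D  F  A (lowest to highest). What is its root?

B

The distinct letter names are B, D, F, A. Arranged as a stack of thirds they read B–D–F–A, so B is the root (a B half-diminished seventh chord).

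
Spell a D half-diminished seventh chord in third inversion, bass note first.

C, D, F, Ab

The chord tones are D–F–Ab–C. With the seventh (C) lowest for third inversion: C, D, F, Ab.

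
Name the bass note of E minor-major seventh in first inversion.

G

The third of E minor-major seventh (E–G–B–D#) is G; that is the bass in first inversion.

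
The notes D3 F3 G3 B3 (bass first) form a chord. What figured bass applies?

The notes D, F, G, B stack in thirds as G–B–D–F — a G dominant seventh chord. The bass D is the fifth, so this is second inversion: figured 4/3.

4/3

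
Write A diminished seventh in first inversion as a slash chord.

First inversion of A diminished seventh has the third (C) in the bass. As a slash chord: Adim7/C.

Adim7/C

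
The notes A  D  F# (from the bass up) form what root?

D

Reordering A, D, F# into stacked thirds gives D–F#–A; the bottom of that stack, D, is the root.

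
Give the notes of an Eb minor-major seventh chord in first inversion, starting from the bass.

Eb minor-major seventh is Eb–Gb–Bb–D. First inversion puts the third (Gb) in the bass, with the remaining tones above: Gb, Bb, D, Eb.

Gb, Bb, D, Eb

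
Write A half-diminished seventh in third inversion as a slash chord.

Aø7/G

Third inversion of A half-diminished seventh has the seventh (G) in the bass. As a slash chord: Aø7/G.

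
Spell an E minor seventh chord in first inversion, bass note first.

E minor seventh is E–G–B–D. First inversion puts the third (G) in the bass, with the remaining tones above: G, B, D, E.

G, B, D, E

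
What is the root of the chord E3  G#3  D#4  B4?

E, G#, D#, B are the tones of an E major seventh chord (E–G#–B–D#), making E the root.

E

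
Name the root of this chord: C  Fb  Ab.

Fb

The distinct letter names are C, Fb, Ab. Arranged as a stack of thirds they read Fb–Ab–C, so Fb is the root (an Fb augmented triad).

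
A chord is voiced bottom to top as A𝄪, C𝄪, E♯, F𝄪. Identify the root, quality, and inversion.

F## dominant seventh, first inversion

The distinct note names are A##, C##, E#, F##. Stacked in thirds they read F##–A##–C##–E#, which is a dominant seventh chord on F##.
With the third (A##) in the bass, the chord is in first inversion (figured bass 6/5).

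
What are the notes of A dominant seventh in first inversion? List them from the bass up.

C#, E, G, A

A dominant seventh is A–C#–E–G. First inversion puts the third (C#) in the bass, with the remaining tones above: C#, E, G, A.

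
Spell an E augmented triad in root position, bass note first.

E, G#, B#

The chord tones are E–G#–B#. With the root (E) lowest for root position: E, G#, B#.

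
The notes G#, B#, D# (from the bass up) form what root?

The distinct letter names are G#, B#, D#. Arranged as a stack of thirds they read G#–B#–D#, so G# is the root (a G# major triad).

G#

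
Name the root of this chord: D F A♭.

D

D, F, Ab are the tones of a D diminished triad (D–F–Ab), making D the root.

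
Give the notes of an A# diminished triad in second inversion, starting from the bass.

E, A#, C#

The chord tones are A#–C#–E. With the fifth (E) lowest for second inversion: E, A#, C#.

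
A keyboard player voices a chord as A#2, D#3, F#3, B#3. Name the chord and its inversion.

Reducing to letter names: A#, D#, F#, B#. These stack in thirds as B#–D#–F#–A# — a B# half-diminished seventh chord.
The lowest note is A#, the seventh of the chord, so this is third inversion (figured bass 4/2).

B# half-diminished seventh, third inversion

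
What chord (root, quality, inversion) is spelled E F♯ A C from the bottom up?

Reducing to letter names: E, F#, A, C. These stack in thirds as F#–A–C–E — an F# half-diminished seventh chord.
E is the seventh of F# half-diminished seventh; seventh in the bass means third inversion (figured bass 4/2).

F# half-diminished seventh, third inversion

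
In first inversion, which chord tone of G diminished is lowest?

Bb

The third of G diminished (G–Bb–Db) is Bb; that is the bass in first inversion.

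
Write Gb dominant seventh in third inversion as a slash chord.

Gb7/Fb

Third inversion of Gb dominant seventh has the seventh (Fb) in the bass. As a slash chord: Gb7/Fb.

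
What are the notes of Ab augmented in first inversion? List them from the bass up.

C, E, Ab

Spelling Ab augmented: Ab–C–E. In first inversion the third is bass, giving C, E, Ab from the bottom.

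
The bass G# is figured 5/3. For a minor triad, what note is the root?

G#

The figures 5/3 mean the root of the chord is in the bass. If G# is the root of a minor triad, the root is G# (chord tones G#–B–D#).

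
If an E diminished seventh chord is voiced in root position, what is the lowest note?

E

The root of E diminished seventh (E–G–Bb–Db) is E; that is the bass in root position.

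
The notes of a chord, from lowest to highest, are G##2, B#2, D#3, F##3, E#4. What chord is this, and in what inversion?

Reducing to letter names: G##, B#, D#, F##, E#. These stack in thirds as E#–G##–B#–D#–F## — an E# dominant ninth chord.
With the third (G##) in the bass, the chord is in first inversion.

E# dominant ninth, first inversion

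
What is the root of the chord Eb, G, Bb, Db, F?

Eb, G, Bb, Db, F are the tones of an Eb dominant ninth chord (Eb–G–Bb–Db–F), making Eb the root.

Eb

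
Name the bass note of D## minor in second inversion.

In second inversion the fifth is lowest. For D## minor (D##–F##–A##) that is A##.

A##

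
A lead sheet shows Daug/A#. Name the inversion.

Daug/A# means D augmented with A# in the bass. A# is the fifth of D augmented (D–F#–A#), so this is second inversion.

second inversion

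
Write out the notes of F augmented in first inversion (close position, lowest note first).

A, C#, F

Spelling F augmented: F–A–C#. In first inversion the third is bass, giving A, C#, F from the bottom.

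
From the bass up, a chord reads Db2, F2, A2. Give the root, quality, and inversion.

Db augmented, root position

The pitch classes Db, F, A arrange in thirds as Db–F–A: a Db augmented triad.
The lowest note is Db, the root of the chord, so this is root position (figured bass 5/3).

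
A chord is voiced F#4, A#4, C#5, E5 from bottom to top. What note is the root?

F#

F#, A#, C#, E are the tones of an F# dominant seventh chord (F#–A#–C#–E), making F# the root.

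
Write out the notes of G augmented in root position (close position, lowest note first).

G, B, D#

Spelling G augmented: G–B–D#. In root position the root is bass, giving G, B, D# from the bottom.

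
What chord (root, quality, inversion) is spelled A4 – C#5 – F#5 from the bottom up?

The pitch classes A, C#, F# arrange in thirds as F#–A–C#: an F# minor triad.
With the third (A) in the bass, the chord is in first inversion (figured bass 6).

F# minor, first inversion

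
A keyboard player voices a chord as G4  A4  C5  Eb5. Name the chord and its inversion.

A half-diminished seventh, third inversion

Reducing to letter names: G, A, C, Eb. These stack in thirds as A–C–Eb–G — an A half-diminished seventh chord.
With the seventh (G) in the bass, the chord is in third inversion (figured bass 4/2).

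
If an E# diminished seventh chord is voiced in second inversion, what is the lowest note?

B

In second inversion the fifth is lowest. For E# diminished seventh (E#–G#–B–D) that is B.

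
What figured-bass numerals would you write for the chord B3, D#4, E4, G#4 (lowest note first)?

4/3

The notes B, D#, E, G# stack in thirds as E–G#–B–D# — an E major seventh chord. The bass B is the fifth, so this is second inversion: figured 4/3.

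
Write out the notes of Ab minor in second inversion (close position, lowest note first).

The chord tones are Ab–Cb–Eb. With the fifth (Eb) lowest for second inversion: Eb, Ab, Cb.

Eb, Ab, Cb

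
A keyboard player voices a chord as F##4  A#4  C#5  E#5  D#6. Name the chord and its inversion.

D# dominant ninth, first inversion

The pitch classes F##, A#, C#, E#, D# arrange in thirds as D#–F##–A#–C#–E#: a D# dominant ninth chord.
With the third (F##) in the bass, the chord is in first inversion.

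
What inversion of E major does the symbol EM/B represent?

second inversion

EM/B means E major with B in the bass. B is the fifth of E major (E–G#–B), so this is second inversion.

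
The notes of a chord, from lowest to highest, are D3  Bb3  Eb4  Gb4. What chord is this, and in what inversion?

Reducing to letter names: D, Bb, Eb, Gb. These stack in thirds as Eb–Gb–Bb–D — an Eb minor-major seventh chord.
With the seventh (D) in the bass, the chord is in third inversion (figured bass 4/2).

Eb minor-major seventh, third inversion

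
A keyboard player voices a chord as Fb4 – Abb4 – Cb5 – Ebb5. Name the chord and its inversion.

Fb minor seventh, root position

The distinct note names are Fb, Abb, Cb, Ebb. Stacked in thirds they read Fb–Abb–Cb–Ebb, which is a minor seventh chord on Fb.
With the root (Fb) in the bass, the chord is in root position (figured bass 7).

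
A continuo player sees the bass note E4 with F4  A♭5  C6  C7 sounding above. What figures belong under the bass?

The notes E, F, Ab, C stack in thirds as F–Ab–C–E — an F minor-major seventh chord. The bass E is the seventh, so this is third inversion: figured 4/2.

4/2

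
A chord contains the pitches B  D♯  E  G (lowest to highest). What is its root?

E

B, D#, E, G are the tones of an E minor-major seventh chord (E–G–B–D#), making E the root.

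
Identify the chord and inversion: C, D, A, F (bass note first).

The distinct note names are C, D, A, F. Stacked in thirds they read D–F–A–C, which is a minor seventh chord on D.
C is the seventh of D minor seventh; seventh in the bass means third inversion (figured bass 4/2).

D minor seventh, third inversion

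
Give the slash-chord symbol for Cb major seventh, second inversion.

Cbmaj7/Gb

Second inversion of Cb major seventh has the fifth (Gb) in the bass. As a slash chord: Cbmaj7/Gb.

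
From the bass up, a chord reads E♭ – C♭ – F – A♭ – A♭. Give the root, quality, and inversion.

The pitch classes Eb, Cb, F, Ab arrange in thirds as F–Ab–Cb–Eb: an F half-diminished seventh chord.
Eb is the seventh of F half-diminished seventh; seventh in the bass means third inversion (figured bass 4/2).

F half-diminished seventh, third inversion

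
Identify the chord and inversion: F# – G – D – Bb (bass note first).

G minor-major seventh, third inversion

Reducing to letter names: F#, G, D, Bb. These stack in thirds as G–Bb–D–F# — a G minor-major seventh chord.
F# is the seventh of G minor-major seventh; seventh in the bass means third inversion (figured bass 4/2).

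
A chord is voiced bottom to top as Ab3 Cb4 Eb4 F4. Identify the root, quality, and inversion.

F half-diminished seventh, first inversion

The distinct note names are Ab, Cb, Eb, F. Stacked in thirds they read F–Ab–Cb–Eb, which is a half-diminished seventh chord on F.
With the third (Ab) in the bass, the chord is in first inversion (figured bass 6/5).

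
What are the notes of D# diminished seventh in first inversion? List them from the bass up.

F#, A, C, D#

D# diminished seventh is D#–F#–A–C. First inversion puts the third (F#) in the bass, with the remaining tones above: F#, A, C, D#.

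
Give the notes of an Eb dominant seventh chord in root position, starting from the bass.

Eb, G, Bb, Db

Eb dominant seventh is Eb–G–Bb–Db. Root position puts the root (Eb) in the bass, with the remaining tones above: Eb, G, Bb, Db.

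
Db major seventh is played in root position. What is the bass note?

In root position the root is lowest. For Db major seventh (Db–F–Ab–C) that is Db.

Db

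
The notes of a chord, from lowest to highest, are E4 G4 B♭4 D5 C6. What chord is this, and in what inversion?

C dominant ninth, first inversion

The pitch classes E, G, Bb, D, C arrange in thirds as C–E–G–Bb–D: a C dominant ninth chord.
The lowest note is E, the third of the chord, so this is first inversion.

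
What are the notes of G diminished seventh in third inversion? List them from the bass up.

Fb, G, Bb, Db

The chord tones are G–Bb–Db–Fb. With the seventh (Fb) lowest for third inversion: Fb, G, Bb, Db.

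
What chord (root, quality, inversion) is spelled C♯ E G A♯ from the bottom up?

Reducing to letter names: C#, E, G, A#. These stack in thirds as A#–C#–E–G — an A# diminished seventh chord.
The lowest note is C#, the third of the chord, so this is first inversion (figured bass 6/5).

A# diminished seventh, first inversion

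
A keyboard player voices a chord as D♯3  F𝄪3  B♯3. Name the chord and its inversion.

B# minor, first inversion

The pitch classes D#, F##, B# arrange in thirds as B#–D#–F##: a B# minor triad.
D# is the third of B# minor; third in the bass means first inversion (figured bass 6).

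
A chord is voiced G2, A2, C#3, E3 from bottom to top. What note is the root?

The distinct letter names are G, A, C#, E. Arranged as a stack of thirds they read A–C#–E–G, so A is the root (an A dominant seventh chord).

A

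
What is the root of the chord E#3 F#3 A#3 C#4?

F#

The distinct letter names are E#, F#, A#, C#. Arranged as a stack of thirds they read F#–A#–C#–E#, so F# is the root (an F# major seventh chord).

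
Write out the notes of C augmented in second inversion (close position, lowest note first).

Spelling C augmented: C–E–G#. In second inversion the fifth is bass, giving G#, C, E from the bottom.

G#, C, E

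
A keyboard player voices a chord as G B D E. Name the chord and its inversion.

The distinct note names are G, B, D, E. Stacked in thirds they read E–G–B–D, which is a minor seventh chord on E.
The lowest note is G, the third of the chord, so this is first inversion (figured bass 6/5).

E minor seventh, first inversion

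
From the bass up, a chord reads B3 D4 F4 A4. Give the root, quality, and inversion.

Reducing to letter names: B, D, F, A. These stack in thirds as B–D–F–A — a B half-diminished seventh chord.
B is the root of B half-diminished seventh; root in the bass means root position (figured bass 7).

B half-diminished seventh, root position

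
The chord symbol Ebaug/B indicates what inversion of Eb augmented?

second inversion

Ebaug/B means Eb augmented with B in the bass. B is the fifth of Eb augmented (Eb–G–B), so this is second inversion.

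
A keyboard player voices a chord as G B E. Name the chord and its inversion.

The distinct note names are G, B, E. Stacked in thirds they read E–G–B, which is a minor triad on E.
The lowest note is G, the third of the chord, so this is first inversion (figured bass 6).

E minor, first inversion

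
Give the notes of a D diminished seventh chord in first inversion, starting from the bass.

F, Ab, Cb, D

Spelling D diminished seventh: D–F–Ab–Cb. In first inversion the third is bass, giving F, Ab, Cb, D from the bottom.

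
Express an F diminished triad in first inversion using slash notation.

Fdim/Ab

First inversion of F diminished has the third (Ab) in the bass. As a slash chord: Fdim/Ab.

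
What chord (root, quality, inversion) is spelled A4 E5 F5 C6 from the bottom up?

The distinct note names are A, E, F, C. Stacked in thirds they read F–A–C–E, which is a major seventh chord on F.
A is the third of F major seventh; third in the bass means first inversion (figured bass 6/5).

F major seventh, first inversion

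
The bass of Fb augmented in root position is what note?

Fb

The root of Fb augmented (Fb–Ab–C) is Fb; that is the bass in root position.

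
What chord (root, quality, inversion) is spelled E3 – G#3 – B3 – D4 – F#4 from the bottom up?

The distinct note names are E, G#, B, D, F#. Stacked in thirds they read E–G#–B–D–F#, which is a dominant ninth chord on E.
The lowest note is E, the root of the chord, so this is root position.

E dominant ninth, root position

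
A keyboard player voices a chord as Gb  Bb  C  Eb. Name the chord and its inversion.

The distinct note names are Gb, Bb, C, Eb. Stacked in thirds they read C–Eb–Gb–Bb, which is a half-diminished seventh chord on C.
Gb is the fifth of C half-diminished seventh; fifth in the bass means second inversion (figured bass 4/3).

C half-diminished seventh, second inversion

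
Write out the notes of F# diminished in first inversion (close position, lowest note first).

F# diminished is F#–A–C. First inversion puts the third (A) in the bass, with the remaining tones above: A, C, F#.

A, C, F#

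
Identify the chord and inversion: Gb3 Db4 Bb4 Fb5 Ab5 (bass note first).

The pitch classes Gb, Db, Bb, Fb, Ab arrange in thirds as Gb–Bb–Db–Fb–Ab: a Gb dominant ninth chord.
The lowest note is Gb, the root of the chord, so this is root position.

Gb dominant ninth, root position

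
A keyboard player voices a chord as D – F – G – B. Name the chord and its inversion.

The pitch classes D, F, G, B arrange in thirds as G–B–D–F: a G dominant seventh chord.
With the fifth (D) in the bass, the chord is in second inversion (figured bass 4/3).

G dominant seventh, second inversion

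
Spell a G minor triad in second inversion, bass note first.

D, G, Bb

The chord tones are G–Bb–D. With the fifth (D) lowest for second inversion: D, G, Bb.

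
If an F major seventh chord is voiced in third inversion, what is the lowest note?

F major seventh is F–A–C–E. Third inversion places the seventh in the bass: E.

E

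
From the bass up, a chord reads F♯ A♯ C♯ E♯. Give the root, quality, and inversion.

Reducing to letter names: F#, A#, C#, E#. These stack in thirds as F#–A#–C#–E# — an F# major seventh chord.
F# is the root of F# major seventh; root in the bass means root position (figured bass 7).

F# major seventh, root position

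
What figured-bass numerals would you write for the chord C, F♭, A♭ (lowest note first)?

The notes C, Fb, Ab stack in thirds as Fb–Ab–C — an Fb augmented triad. The bass C is the fifth, so this is second inversion: figured 6/4.

6/4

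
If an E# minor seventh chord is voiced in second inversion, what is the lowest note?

B#

E# minor seventh is E#–G#–B#–D#. Second inversion places the fifth in the bass: B#.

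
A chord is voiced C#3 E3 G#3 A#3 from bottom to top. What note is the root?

A#

The distinct letter names are C#, E, G#, A#. Arranged as a stack of thirds they read A#–C#–E–G#, so A# is the root (an A# half-diminished seventh chord).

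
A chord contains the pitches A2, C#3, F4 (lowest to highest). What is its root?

Reordering A, C#, F into stacked thirds gives F–A–C#; the bottom of that stack, F, is the root.

F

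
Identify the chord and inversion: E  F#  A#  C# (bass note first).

F# dominant seventh, third inversion

Reducing to letter names: E, F#, A#, C#. These stack in thirds as F#–A#–C#–E — an F# dominant seventh chord.
With the seventh (E) in the bass, the chord is in third inversion (figured bass 4/2).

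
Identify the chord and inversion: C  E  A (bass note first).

A minor, first inversion

The distinct note names are C, E, A. Stacked in thirds they read A–C–E, which is a minor triad on A.
The lowest note is C, the third of the chord, so this is first inversion (figured bass 6).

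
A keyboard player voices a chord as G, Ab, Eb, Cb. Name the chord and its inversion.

Ab minor-major seventh, third inversion

The pitch classes G, Ab, Eb, Cb arrange in thirds as Ab–Cb–Eb–G: an Ab minor-major seventh chord.
The lowest note is G, the seventh of the chord, so this is third inversion (figured bass 4/2).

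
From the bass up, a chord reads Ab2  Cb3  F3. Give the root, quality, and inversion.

F diminished, first inversion

The pitch classes Ab, Cb, F arrange in thirds as F–Ab–Cb: an F diminished triad.
The lowest note is Ab, the third of the chord, so this is first inversion (figured bass 6).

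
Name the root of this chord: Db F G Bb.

The distinct letter names are Db, F, G, Bb. Arranged as a stack of thirds they read G–Bb–Db–F, so G is the root (a G half-diminished seventh chord).

G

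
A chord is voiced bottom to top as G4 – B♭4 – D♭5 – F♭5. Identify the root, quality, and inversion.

G diminished seventh, root position

Reducing to letter names: G, Bb, Db, Fb. These stack in thirds as G–Bb–Db–Fb — a G diminished seventh chord.
G is the root of G diminished seventh; root in the bass means root position (figured bass 7).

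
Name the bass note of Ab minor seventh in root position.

In root position the root is lowest. For Ab minor seventh (Ab–Cb–Eb–Gb) that is Ab.

Ab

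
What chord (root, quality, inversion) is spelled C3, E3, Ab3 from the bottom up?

Ab augmented, first inversion

The pitch classes C, E, Ab arrange in thirds as Ab–C–E: an Ab augmented triad.
C is the third of Ab augmented; third in the bass means first inversion (figured bass 6).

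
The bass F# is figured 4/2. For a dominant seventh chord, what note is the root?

The figures 4/2 mean the seventh of the chord is in the bass. If F# is the seventh of a dominant seventh chord, the root is G# (chord tones G#–B#–D#–F#).

G#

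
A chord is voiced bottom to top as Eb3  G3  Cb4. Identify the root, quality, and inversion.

The pitch classes Eb, G, Cb arrange in thirds as Cb–Eb–G: a Cb augmented triad.
With the third (Eb) in the bass, the chord is in first inversion (figured bass 6).

Cb augmented, first inversion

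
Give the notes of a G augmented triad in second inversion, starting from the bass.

G augmented is G–B–D#. Second inversion puts the fifth (D#) in the bass, with the remaining tones above: D#, G, B.

D#, G, B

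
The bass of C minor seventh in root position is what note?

C

In root position the root is lowest. For C minor seventh (C–Eb–G–Bb) that is C.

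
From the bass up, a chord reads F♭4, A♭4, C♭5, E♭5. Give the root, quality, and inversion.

Fb major seventh, root position

Reducing to letter names: Fb, Ab, Cb, Eb. These stack in thirds as Fb–Ab–Cb–Eb — an Fb major seventh chord.
Fb is the root of Fb major seventh; root in the bass means root position (figured bass 7).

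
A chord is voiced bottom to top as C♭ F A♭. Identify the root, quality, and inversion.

F diminished, second inversion

The pitch classes Cb, F, Ab arrange in thirds as F–Ab–Cb: an F diminished triad.
The lowest note is Cb, the fifth of the chord, so this is second inversion (figured bass 6/4).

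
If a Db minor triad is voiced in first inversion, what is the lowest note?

Db minor is Db–Fb–Ab. First inversion places the third in the bass: Fb.

Fb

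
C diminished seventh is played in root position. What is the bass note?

C

C diminished seventh is C–Eb–Gb–Bbb. Root position places the root in the bass: C.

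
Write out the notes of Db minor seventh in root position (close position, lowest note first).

The chord tones are Db–Fb–Ab–Cb. With the root (Db) lowest for root position: Db, Fb, Ab, Cb.

Db, Fb, Ab, Cb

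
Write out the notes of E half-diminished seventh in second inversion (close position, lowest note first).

Bb, D, E, G

Spelling E half-diminished seventh: E–G–Bb–D. In second inversion the fifth is bass, giving Bb, D, E, G from the bottom.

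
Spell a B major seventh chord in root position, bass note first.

B, D#, F#, A#

B major seventh is B–D#–F#–A#. Root position puts the root (B) in the bass, with the remaining tones above: B, D#, F#, A#.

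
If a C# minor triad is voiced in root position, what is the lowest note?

C#

C# minor is C#–E–G#. Root position places the root in the bass: C#.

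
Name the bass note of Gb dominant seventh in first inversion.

Bb

Gb dominant seventh is Gb–Bb–Db–Fb. First inversion places the third in the bass: Bb.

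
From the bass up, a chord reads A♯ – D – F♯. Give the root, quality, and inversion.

The pitch classes A#, D, F# arrange in thirds as D–F#–A#: a D augmented triad.
With the fifth (A#) in the bass, the chord is in second inversion (figured bass 6/4).

D augmented, second inversion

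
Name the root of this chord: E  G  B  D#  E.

E

The distinct letter names are E, G, B, D#. Arranged as a stack of thirds they read E–G–B–D#, so E is the root (an E minor-major seventh chord).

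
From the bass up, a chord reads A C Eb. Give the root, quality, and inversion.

The distinct note names are A, C, Eb. Stacked in thirds they read A–C–Eb, which is a diminished triad on A.
With the root (A) in the bass, the chord is in root position (figured bass 5/3).

A diminished, root position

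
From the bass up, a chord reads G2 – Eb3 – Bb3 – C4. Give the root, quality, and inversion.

Reducing to letter names: G, Eb, Bb, C. These stack in thirds as C–Eb–G–Bb — a C minor seventh chord.
With the fifth (G) in the bass, the chord is in second inversion (figured bass 4/3).

C minor seventh, second inversion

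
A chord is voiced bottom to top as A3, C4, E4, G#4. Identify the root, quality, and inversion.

A minor-major seventh, root position

The distinct note names are A, C, E, G#. Stacked in thirds they read A–C–E–G#, which is a minor-major seventh chord on A.
The lowest note is A, the root of the chord, so this is root position (figured bass 7).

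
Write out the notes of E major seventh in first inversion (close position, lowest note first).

The chord tones are E–G#–B–D#. With the third (G#) lowest for first inversion: G#, B, D#, E.

G#, B, D#, E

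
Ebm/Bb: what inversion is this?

Ebm/Bb means Eb minor with Bb in the bass. Bb is the fifth of Eb minor (Eb–Gb–Bb), so this is second inversion.

second inversion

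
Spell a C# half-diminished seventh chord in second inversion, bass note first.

G, B, C#, E

Spelling C# half-diminished seventh: C#–E–G–B. In second inversion the fifth is bass, giving G, B, C#, E from the bottom.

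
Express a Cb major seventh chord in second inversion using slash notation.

Cbmaj7/Gb

Second inversion of Cb major seventh has the fifth (Gb) in the bass. As a slash chord: Cbmaj7/Gb.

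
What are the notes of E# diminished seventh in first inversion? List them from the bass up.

Spelling E# diminished seventh: E#–G#–B–D. In first inversion the third is bass, giving G#, B, D, E# from the bottom.

G#, B, D, E#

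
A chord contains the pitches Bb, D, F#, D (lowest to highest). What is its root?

Bb, D, F# are the tones of a Bb augmented triad (Bb–D–F#), making Bb the root.

Bb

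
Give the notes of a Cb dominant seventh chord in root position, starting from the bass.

The chord tones are Cb–Eb–Gb–Bbb. With the root (Cb) lowest for root position: Cb, Eb, Gb, Bbb.

Cb, Eb, Gb, Bbb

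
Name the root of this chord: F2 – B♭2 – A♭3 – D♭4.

Bb

The distinct letter names are F, Bb, Ab, Db. Arranged as a stack of thirds they read Bb–Db–F–Ab, so Bb is the root (a Bb minor seventh chord).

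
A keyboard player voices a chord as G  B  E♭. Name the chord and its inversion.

Eb augmented, first inversion

The pitch classes G, B, Eb arrange in thirds as Eb–G–B: an Eb augmented triad.
With the third (G) in the bass, the chord is in first inversion (figured bass 6).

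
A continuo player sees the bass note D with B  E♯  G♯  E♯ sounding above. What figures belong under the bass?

The notes D, B, E#, G# stack in thirds as E#–G#–B–D — an E# diminished seventh chord. The bass D is the seventh, so this is third inversion: figured 4/2.

4/2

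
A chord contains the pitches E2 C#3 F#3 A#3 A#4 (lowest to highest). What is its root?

F#

E, C#, F#, A# are the tones of an F# dominant seventh chord (F#–A#–C#–E), making F# the root.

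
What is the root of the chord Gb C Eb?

C

The distinct letter names are Gb, C, Eb. Arranged as a stack of thirds they read C–Eb–Gb, so C is the root (a C diminished triad).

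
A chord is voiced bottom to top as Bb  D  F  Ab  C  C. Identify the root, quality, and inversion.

Bb dominant ninth, root position

The pitch classes Bb, D, F, Ab, C arrange in thirds as Bb–D–F–Ab–C: a Bb dominant ninth chord.
With the root (Bb) in the bass, the chord is in root position.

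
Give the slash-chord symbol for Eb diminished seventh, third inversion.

Ebdim7/Dbb

Third inversion of Eb diminished seventh has the seventh (Dbb) in the bass. As a slash chord: Ebdim7/Dbb.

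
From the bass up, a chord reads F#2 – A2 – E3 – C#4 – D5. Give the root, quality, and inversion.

D major ninth, first inversion

Reducing to letter names: F#, A, E, C#, D. These stack in thirds as D–F#–A–C#–E — a D major ninth chord.
With the third (F#) in the bass, the chord is in first inversion.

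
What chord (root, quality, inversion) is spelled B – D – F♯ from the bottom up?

B minor, root position

Reducing to letter names: B, D, F#. These stack in thirds as B–D–F# — a B minor triad.
The lowest note is B, the root of the chord, so this is root position (figured bass 5/3).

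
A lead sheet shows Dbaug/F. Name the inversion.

Dbaug/F means Db augmented with F in the bass. F is the third of Db augmented (Db–F–A), so this is first inversion.

first inversion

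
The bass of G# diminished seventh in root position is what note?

G# diminished seventh is G#–B–D–F. Root position places the root in the bass: G#.

G#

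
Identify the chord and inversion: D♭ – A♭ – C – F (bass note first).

The pitch classes Db, Ab, C, F arrange in thirds as Db–F–Ab–C: a Db major seventh chord.
Db is the root of Db major seventh; root in the bass means root position (figured bass 7).

Db major seventh, root position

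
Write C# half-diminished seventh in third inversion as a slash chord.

C#ø7/B

Third inversion of C# half-diminished seventh has the seventh (B) in the bass. As a slash chord: C#ø7/B.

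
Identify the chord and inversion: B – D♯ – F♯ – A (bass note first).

Reducing to letter names: B, D#, F#, A. These stack in thirds as B–D#–F#–A — a B dominant seventh chord.
The lowest note is B, the root of the chord, so this is root position (figured bass 7).

B dominant seventh, root position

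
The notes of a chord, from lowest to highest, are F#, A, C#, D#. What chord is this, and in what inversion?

D# half-diminished seventh, first inversion

The distinct note names are F#, A, C#, D#. Stacked in thirds they read D#–F#–A–C#, which is a half-diminished seventh chord on D#.
With the third (F#) in the bass, the chord is in first inversion (figured bass 6/5).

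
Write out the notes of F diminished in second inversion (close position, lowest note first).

Spelling F diminished: F–Ab–Cb. In second inversion the fifth is bass, giving Cb, F, Ab from the bottom.

Cb, F, Ab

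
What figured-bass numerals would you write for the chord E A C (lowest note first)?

The notes E, A, C stack in thirds as A–C–E — an A minor triad. The bass E is the fifth, so this is second inversion: figured 6/4.

6/4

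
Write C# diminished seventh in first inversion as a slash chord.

First inversion of C# diminished seventh has the third (E) in the bass. As a slash chord: C#dim7/E.

C#dim7/E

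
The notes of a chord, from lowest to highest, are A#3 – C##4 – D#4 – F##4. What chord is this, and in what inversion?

D# major seventh, second inversion

Reducing to letter names: A#, C##, D#, F##. These stack in thirds as D#–F##–A#–C## — a D# major seventh chord.
The lowest note is A#, the fifth of the chord, so this is second inversion (figured bass 4/3).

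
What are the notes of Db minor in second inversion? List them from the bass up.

Ab, Db, Fb

Db minor is Db–Fb–Ab. Second inversion puts the fifth (Ab) in the bass, with the remaining tones above: Ab, Db, Fb.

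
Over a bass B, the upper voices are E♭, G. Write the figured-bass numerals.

The notes B, Eb, G stack in thirds as Eb–G–B — an Eb augmented triad. The bass B is the fifth, so this is second inversion: figured 6/4.

6/4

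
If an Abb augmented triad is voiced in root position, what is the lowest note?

Abb

Abb augmented is Abb–Cb–Eb. Root position places the root in the bass: Abb.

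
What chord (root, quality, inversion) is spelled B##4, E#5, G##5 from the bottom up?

E# augmented, second inversion

The distinct note names are B##, E#, G##. Stacked in thirds they read E#–G##–B##, which is an augmented triad on E#.
With the fifth (B##) in the bass, the chord is in second inversion (figured bass 6/4).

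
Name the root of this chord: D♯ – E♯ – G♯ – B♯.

E#

D#, E#, G#, B# are the tones of an E# minor seventh chord (E#–G#–B#–D#), making E# the root.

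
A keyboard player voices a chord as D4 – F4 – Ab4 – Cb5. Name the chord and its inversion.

D diminished seventh, root position

The distinct note names are D, F, Ab, Cb. Stacked in thirds they read D–F–Ab–Cb, which is a diminished seventh chord on D.
The lowest note is D, the root of the chord, so this is root position (figured bass 7).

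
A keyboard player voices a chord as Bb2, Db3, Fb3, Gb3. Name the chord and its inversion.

The pitch classes Bb, Db, Fb, Gb arrange in thirds as Gb–Bb–Db–Fb: a Gb dominant seventh chord.
With the third (Bb) in the bass, the chord is in first inversion (figured bass 6/5).

Gb dominant seventh, first inversion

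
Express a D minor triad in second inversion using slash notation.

Dm/A

Second inversion of D minor has the fifth (A) in the bass. As a slash chord: Dm/A.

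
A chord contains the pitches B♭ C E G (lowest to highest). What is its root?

C

Reordering Bb, C, E, G into stacked thirds gives C–E–G–Bb; the bottom of that stack, C, is the root.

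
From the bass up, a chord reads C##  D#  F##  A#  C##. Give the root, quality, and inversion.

D# major seventh, third inversion

The distinct note names are C##, D#, F##, A#. Stacked in thirds they read D#–F##–A#–C##, which is a major seventh chord on D#.
With the seventh (C##) in the bass, the chord is in third inversion (figured bass 4/2).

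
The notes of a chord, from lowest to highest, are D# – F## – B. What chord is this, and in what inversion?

B augmented, first inversion

Reducing to letter names: D#, F##, B. These stack in thirds as B–D#–F## — a B augmented triad.
The lowest note is D#, the third of the chord, so this is first inversion (figured bass 6).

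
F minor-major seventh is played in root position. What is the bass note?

The root of F minor-major seventh (F–Ab–C–E) is F; that is the bass in root position.

F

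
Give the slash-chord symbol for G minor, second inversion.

Gm/D

Second inversion of G minor has the fifth (D) in the bass. As a slash chord: Gm/D.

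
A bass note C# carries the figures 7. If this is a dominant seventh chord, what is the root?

The figures 7 mean the root of the chord is in the bass. If C# is the root of a dominant seventh chord, the root is C# (chord tones C#–E#–G#–B).

C#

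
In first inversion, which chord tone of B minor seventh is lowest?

The third of B minor seventh (B–D–F#–A) is D; that is the bass in first inversion.

D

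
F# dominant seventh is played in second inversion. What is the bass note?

The fifth of F# dominant seventh (F#–A#–C#–E) is C#; that is the bass in second inversion.

C#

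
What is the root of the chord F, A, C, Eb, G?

F, A, C, Eb, G are the tones of an F dominant ninth chord (F–A–C–Eb–G), making F the root.

F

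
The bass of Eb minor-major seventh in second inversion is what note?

Bb

Eb minor-major seventh is Eb–Gb–Bb–D. Second inversion places the fifth in the bass: Bb.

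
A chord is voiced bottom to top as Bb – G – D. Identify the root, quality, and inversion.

Reducing to letter names: Bb, G, D. These stack in thirds as G–Bb–D — a G minor triad.
The lowest note is Bb, the third of the chord, so this is first inversion (figured bass 6).

G minor, first inversion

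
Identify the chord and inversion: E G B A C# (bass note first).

The distinct note names are E, G, B, A, C#. Stacked in thirds they read A–C#–E–G–B, which is a dominant ninth chord on A.
The lowest note is E, the fifth of the chord, so this is second inversion.

A dominant ninth, second inversion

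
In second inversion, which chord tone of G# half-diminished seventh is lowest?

D

G# half-diminished seventh is G#–B–D–F#. Second inversion places the fifth in the bass: D.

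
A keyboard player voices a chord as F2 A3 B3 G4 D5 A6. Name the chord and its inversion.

The pitch classes F, A, B, G, D arrange in thirds as G–B–D–F–A: a G dominant ninth chord.
F is the seventh of G dominant ninth; seventh in the bass means third inversion.

G dominant ninth, third inversion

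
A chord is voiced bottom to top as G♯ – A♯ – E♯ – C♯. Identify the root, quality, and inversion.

Reducing to letter names: G#, A#, E#, C#. These stack in thirds as A#–C#–E#–G# — an A# minor seventh chord.
G# is the seventh of A# minor seventh; seventh in the bass means third inversion (figured bass 4/2).

A# minor seventh, third inversion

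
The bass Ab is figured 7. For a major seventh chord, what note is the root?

Ab

The figures 7 mean the root of the chord is in the bass. If Ab is the root of a major seventh chord, the root is Ab (chord tones Ab–C–Eb–G).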